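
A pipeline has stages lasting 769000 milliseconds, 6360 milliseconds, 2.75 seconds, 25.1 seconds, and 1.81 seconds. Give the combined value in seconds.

805.02 seconds

In seconds:
  769000 milliseconds = 769000e-3 seconds = 769
  6360 milliseconds = 6360e-3 seconds = 6.36
  2.75 seconds → 2.75
  25.1 seconds → 25.1
  1.81 seconds → 1.81
Sum: 769 + 6.36 + 2.75 + 25.1 + 1.81 = 805.02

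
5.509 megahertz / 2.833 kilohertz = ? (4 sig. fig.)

(5.509 × 10⁶) / (2.833 × 10³) = 1.9446 × 10³

1945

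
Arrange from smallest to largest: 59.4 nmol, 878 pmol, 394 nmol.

59.4 nmol = 0.0000000594 mol
878 pmol = 0.000000000878 mol
394 nmol = 0.000000394 mol

878 pmol < 59.4 nmol < 394 nmol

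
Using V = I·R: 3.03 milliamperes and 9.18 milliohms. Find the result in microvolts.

27.8154 microvolts

3.03 × 10⁻³ × 9.18 × 10⁻³ = 27.8154 × 10⁻⁶ V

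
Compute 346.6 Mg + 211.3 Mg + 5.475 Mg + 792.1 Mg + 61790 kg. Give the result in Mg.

1417.265 Mg

In Mg:
  346.6 Mg → 346.6
  211.3 Mg → 211.3
  5.475 Mg → 5.475
  792.1 Mg → 792.1
  61790 kg = 61790 × 10⁻³ Mg = 61.79
Sum: 346.6 + 211.3 + 5.475 + 792.1 + 61.79 = 1417.265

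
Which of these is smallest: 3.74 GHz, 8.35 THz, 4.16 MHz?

4.16 MHz

3.74 GHz = 3740000000 Hz
8.35 THz = 8350000000000 Hz
4.16 MHz = 4160000 Hz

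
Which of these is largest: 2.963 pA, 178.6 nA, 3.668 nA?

178.6 nA

2.963 pA = 0.000000000002963 A
178.6 nA = 0.0000001786 A
3.668 nA = 0.000000003668 A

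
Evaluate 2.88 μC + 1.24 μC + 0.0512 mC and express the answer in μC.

55.32 μC

In μC:
  2.88 μC → 2.88
  1.24 μC → 1.24
  0.0512 mC = 0.0512 × 10^3 μC = 51.2
Sum: 2.88 + 1.24 + 51.2 = 55.32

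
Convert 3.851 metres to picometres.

(no prefix) = 1e0, pico = 1e-12; factor is 1e12.
3.851 × 1e12 = 3851000000000

3851000000000 picometres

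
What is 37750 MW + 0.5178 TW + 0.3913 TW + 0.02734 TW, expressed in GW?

In GW:
  37750 MW = 37750 × 10^-3 GW = 37.75
  0.5178 TW = 0.5178 × 10^3 GW = 517.8
  0.3913 TW = 0.3913 × 10^3 GW = 391.3
  0.02734 TW = 0.02734 × 10^3 GW = 27.34
Sum: 37.75 + 517.8 + 391.3 + 27.34 = 974.19

974.19 GW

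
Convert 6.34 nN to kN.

0.00000000000634 kN

nano = 1e-9, kilo = 1e3; factor is 1e-12.
6.34 × 1e-12 = 0.00000000000634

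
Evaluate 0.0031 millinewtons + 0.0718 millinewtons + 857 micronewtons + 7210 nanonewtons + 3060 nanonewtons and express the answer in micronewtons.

942.17 micronewtons

In micronewtons:
  0.0031 millinewtons = 0.0031 × 10^3 micronewtons = 3.1
  0.0718 millinewtons = 0.0718 × 10^3 micronewtons = 71.8
  857 micronewtons → 857
  7210 nanonewtons = 7210 × 10^-3 micronewtons = 7.21
  3060 nanonewtons = 3060 × 10^-3 micronewtons = 3.06
Sum: 3.1 + 71.8 + 857 + 7.21 + 3.06 = 942.17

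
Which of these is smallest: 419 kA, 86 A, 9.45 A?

9.45 A

419 kA = 419000 A
86 A = 86 A
9.45 A = 9.45 A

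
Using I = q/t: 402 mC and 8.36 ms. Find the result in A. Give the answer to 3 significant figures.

(402 × 10⁻³) / (8.36 × 10⁻³) = 48.086 A

48.1 A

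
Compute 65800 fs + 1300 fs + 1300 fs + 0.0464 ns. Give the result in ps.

In ps:
  65800 fs = 65800e-3 ps = 65.8
  1300 fs = 1300e-3 ps = 1.3
  1300 fs = 1300e-3 ps = 1.3
  0.0464 ns = 0.0464e3 ps = 46.4
Sum: 65.8 + 1.3 + 1.3 + 46.4 = 114.8

114.8 ps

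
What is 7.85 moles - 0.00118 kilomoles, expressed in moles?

In moles:
  7.85 moles → 7.85
  0.00118 kilomoles = 0.00118 × 10³ moles = 1.18
Difference: 7.85 - 1.18 = 6.67

6.67 moles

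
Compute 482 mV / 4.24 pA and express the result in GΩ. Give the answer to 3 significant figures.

114 GΩ

(482 × 10^-3) / (4.24 × 10^-12) = 113.68 × 10^9 Ω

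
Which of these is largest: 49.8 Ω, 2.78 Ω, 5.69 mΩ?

49.8 Ω = 49.8 Ω
2.78 Ω = 2.78 Ω
5.69 mΩ = 0.00569 Ω

49.8 Ω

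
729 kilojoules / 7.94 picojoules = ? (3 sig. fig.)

(729e3) / (7.94e-12) = 91.81e15

91800000000000000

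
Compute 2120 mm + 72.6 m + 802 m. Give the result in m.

In m:
  2120 mm = 2120e-3 m = 2.12
  72.6 m → 72.6
  802 m → 802
Sum: 2.12 + 72.6 + 802 = 876.72

876.72 m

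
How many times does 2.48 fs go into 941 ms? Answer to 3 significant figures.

379000000000000

(941 × 10^-3) / (2.48 × 10^-15) = 379.4 × 10^12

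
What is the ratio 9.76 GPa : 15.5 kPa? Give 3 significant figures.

(9.76e9) / (15.5e3) = 0.6297e6

630000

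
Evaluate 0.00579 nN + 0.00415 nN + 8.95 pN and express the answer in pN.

In pN:
  0.00579 nN = 0.00579e3 pN = 5.79
  0.00415 nN = 0.00415e3 pN = 4.15
  8.95 pN → 8.95
Sum: 5.79 + 4.15 + 8.95 = 18.89

18.89 pN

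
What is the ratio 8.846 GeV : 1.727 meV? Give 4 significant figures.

(8.846e9) / (1.727e-3) = 5.1222e12

5122000000000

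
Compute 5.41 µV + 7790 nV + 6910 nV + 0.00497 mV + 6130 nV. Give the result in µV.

In µV:
  5.41 µV → 5.41
  7790 nV = 7790e-3 µV = 7.79
  6910 nV = 6910e-3 µV = 6.91
  0.00497 mV = 0.00497e3 µV = 4.97
  6130 nV = 6130e-3 µV = 6.13
Sum: 5.41 + 7.79 + 6.91 + 4.97 + 6.13 = 31.21

31.21 µV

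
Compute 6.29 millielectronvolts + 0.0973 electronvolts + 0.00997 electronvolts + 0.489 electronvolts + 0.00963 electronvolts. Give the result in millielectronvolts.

612.19 millielectronvolts

In millielectronvolts:
  6.29 millielectronvolts → 6.29
  0.0973 electronvolts = 0.0973e3 millielectronvolts = 97.3
  0.00997 electronvolts = 0.00997e3 millielectronvolts = 9.97
  0.489 electronvolts = 0.489e3 millielectronvolts = 489
  0.00963 electronvolts = 0.00963e3 millielectronvolts = 9.63
Sum: 6.29 + 97.3 + 9.97 + 489 + 9.63 = 612.19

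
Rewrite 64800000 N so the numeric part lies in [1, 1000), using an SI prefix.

= 64.8 × 10⁶ N; 10⁶ is mega.

64.8 MN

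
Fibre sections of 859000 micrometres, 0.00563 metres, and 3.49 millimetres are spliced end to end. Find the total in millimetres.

In millimetres:
  859000 micrometres = 859000 × 10⁻³ millimetres = 859
  0.00563 metres = 0.00563 × 10³ millimetres = 5.63
  3.49 millimetres → 3.49
Sum: 859 + 5.63 + 3.49 = 868.12

868.12 millimetres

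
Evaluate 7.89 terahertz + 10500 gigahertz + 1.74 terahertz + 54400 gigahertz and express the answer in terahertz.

74.53 terahertz

In terahertz:
  7.89 terahertz → 7.89
  10500 gigahertz = 10500 × 10⁻³ terahertz = 10.5
  1.74 terahertz → 1.74
  54400 gigahertz = 54400 × 10⁻³ terahertz = 54.4
Sum: 7.89 + 10.5 + 1.74 + 54.4 = 74.53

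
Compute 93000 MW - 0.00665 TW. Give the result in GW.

In GW:
  93000 MW = 93000e-3 GW = 93
  0.00665 TW = 0.00665e3 GW = 6.65
Difference: 93 - 6.65 = 86.35

86.35 GW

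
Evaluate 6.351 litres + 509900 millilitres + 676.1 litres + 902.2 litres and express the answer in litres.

2094.551 litres

In litres:
  6.351 litres → 6.351
  509900 millilitres = 509900e-3 litres = 509.9
  676.1 litres → 676.1
  902.2 litres → 902.2
Sum: 6.351 + 509.9 + 676.1 + 902.2 = 2094.551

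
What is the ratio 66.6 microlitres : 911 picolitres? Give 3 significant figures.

73100

(66.6e-6) / (911e-12) = 0.07311e6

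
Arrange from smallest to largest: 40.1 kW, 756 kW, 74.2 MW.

40.1 kW = 40100 W
756 kW = 756000 W
74.2 MW = 74200000 W

40.1 kW < 756 kW < 74.2 MW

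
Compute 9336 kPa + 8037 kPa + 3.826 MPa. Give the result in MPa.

21.199 MPa

In MPa:
  9336 kPa = 9336e-3 MPa = 9.336
  8037 kPa = 8037e-3 MPa = 8.037
  3.826 MPa → 3.826
Sum: 9.336 + 8.037 + 3.826 = 21.199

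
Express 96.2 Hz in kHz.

(no prefix) = 1e0, kilo = 1e3; factor is 1e-3.
96.2 × 1e-3 = 0.0962

0.0962 kHz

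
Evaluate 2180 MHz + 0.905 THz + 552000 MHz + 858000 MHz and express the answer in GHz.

In GHz:
  2180 MHz = 2180e-3 GHz = 2.18
  0.905 THz = 0.905e3 GHz = 905
  552000 MHz = 552000e-3 GHz = 552
  858000 MHz = 858000e-3 GHz = 858
Sum: 2.18 + 905 + 552 + 858 = 2317.18

2317.18 GHz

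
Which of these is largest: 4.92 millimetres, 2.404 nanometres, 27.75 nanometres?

4.92 millimetres = 0.00492 metres
2.404 nanometres = 0.000000002404 metres
27.75 nanometres = 0.00000002775 metres

4.92 millimetres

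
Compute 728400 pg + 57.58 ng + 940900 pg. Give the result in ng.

1726.88 ng

In ng:
  728400 pg = 728400e-3 ng = 728.4
  57.58 ng → 57.58
  940900 pg = 940900e-3 ng = 940.9
Sum: 728.4 + 57.58 + 940.9 = 1726.88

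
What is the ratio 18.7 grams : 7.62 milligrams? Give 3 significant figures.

2450

(18.7) / (7.62 × 10^-3) = 2.454 × 10^3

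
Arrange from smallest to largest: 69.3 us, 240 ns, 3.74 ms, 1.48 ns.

1.48 ns < 240 ns < 69.3 us < 3.74 ms

69.3 us = 0.0000693 s
240 ns = 0.00000024 s
3.74 ms = 0.00374 s
1.48 ns = 0.00000000148 s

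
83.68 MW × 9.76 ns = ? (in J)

0.8167168 J

83.68 × 10^6 × 9.76 × 10^-9 = 816.7168 × 10^-3 J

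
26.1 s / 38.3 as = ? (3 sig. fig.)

681000000000000000

(26.1) / (38.3e-18) = 0.6815e18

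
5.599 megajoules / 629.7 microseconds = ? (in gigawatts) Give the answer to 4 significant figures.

8.892 gigawatts

(5.599e6) / (629.7e-6) = 0.00889154e12 W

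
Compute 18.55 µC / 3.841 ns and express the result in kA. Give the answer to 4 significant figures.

(18.55e-6) / (3.841e-9) = 4.82947e3 A

4.829 kA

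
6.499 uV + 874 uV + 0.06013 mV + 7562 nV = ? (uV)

948.191 uV

In uV:
  6.499 uV → 6.499
  874 uV → 874
  0.06013 mV = 0.06013 × 10³ uV = 60.13
  7562 nV = 7562 × 10⁻³ uV = 7.562
Sum: 6.499 + 874 + 60.13 + 7.562 = 948.191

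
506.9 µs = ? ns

506900 ns

micro = 10⁻⁶, nano = 10⁻⁹; factor is 10³.
506.9 × 10³ = 506900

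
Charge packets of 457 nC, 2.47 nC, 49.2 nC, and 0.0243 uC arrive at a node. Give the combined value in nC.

532.97 nC

In nC:
  457 nC → 457
  2.47 nC → 2.47
  49.2 nC → 49.2
  0.0243 uC = 0.0243e3 nC = 24.3
Sum: 457 + 2.47 + 49.2 + 24.3 = 532.97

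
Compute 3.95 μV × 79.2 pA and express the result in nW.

3.95e-6 × 79.2e-12 = 312.84e-18 W

0.00000031284 nW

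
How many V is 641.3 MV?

641300000 V

mega = 10⁶, (no prefix) = 10⁰; factor is 10⁶.
641.3 × 10⁶ = 641300000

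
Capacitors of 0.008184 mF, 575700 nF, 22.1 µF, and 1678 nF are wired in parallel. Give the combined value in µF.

607.662 µF

In µF:
  0.008184 mF = 0.008184e3 µF = 8.184
  575700 nF = 575700e-3 µF = 575.7
  22.1 µF → 22.1
  1678 nF = 1678e-3 µF = 1.678
Sum: 8.184 + 575.7 + 22.1 + 1.678 = 607.662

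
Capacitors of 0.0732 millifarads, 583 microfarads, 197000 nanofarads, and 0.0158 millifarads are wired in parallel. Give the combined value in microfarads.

869 microfarads

In microfarads:
  0.0732 millifarads = 0.0732e3 microfarads = 73.2
  583 microfarads → 583
  197000 nanofarads = 197000e-3 microfarads = 197
  0.0158 millifarads = 0.0158e3 microfarads = 15.8
Sum: 73.2 + 583 + 197 + 15.8 = 869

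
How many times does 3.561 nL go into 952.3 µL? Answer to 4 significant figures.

267400

(952.3e-6) / (3.561e-9) = 267.42e3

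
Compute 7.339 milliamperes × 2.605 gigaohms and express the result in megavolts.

19.118095 megavolts

7.339e-3 × 2.605e9 = 19.118095e6 V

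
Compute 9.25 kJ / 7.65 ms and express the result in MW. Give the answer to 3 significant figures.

(9.25 × 10³) / (7.65 × 10⁻³) = 1.2092 × 10⁶ W

1.21 MW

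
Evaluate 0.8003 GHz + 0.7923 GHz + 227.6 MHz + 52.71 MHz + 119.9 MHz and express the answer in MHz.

1992.81 MHz

In MHz:
  0.8003 GHz = 0.8003e3 MHz = 800.3
  0.7923 GHz = 0.7923e3 MHz = 792.3
  227.6 MHz → 227.6
  52.71 MHz → 52.71
  119.9 MHz → 119.9
Sum: 800.3 + 792.3 + 227.6 + 52.71 + 119.9 = 1992.81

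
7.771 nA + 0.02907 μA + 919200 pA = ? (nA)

956.041 nA

In nA:
  7.771 nA → 7.771
  0.02907 μA = 0.02907 × 10^3 nA = 29.07
  919200 pA = 919200 × 10^-3 nA = 919.2
Sum: 7.771 + 29.07 + 919.2 = 956.041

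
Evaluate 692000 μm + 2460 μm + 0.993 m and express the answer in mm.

1687.46 mm

In mm:
  692000 μm = 692000e-3 mm = 692
  2460 μm = 2460e-3 mm = 2.46
  0.993 m = 0.993e3 mm = 993
Sum: 692 + 2.46 + 993 = 1687.46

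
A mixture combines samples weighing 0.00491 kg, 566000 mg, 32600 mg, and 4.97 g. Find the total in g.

608.48 g

In g:
  0.00491 kg = 0.00491e3 g = 4.91
  566000 mg = 566000e-3 g = 566
  32600 mg = 32600e-3 g = 32.6
  4.97 g → 4.97
Sum: 4.91 + 566 + 32.6 + 4.97 = 608.48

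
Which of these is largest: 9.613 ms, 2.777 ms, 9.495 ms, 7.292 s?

9.613 ms = 0.009613 s
2.777 ms = 0.002777 s
9.495 ms = 0.009495 s
7.292 s = 7.292 s

7.292 s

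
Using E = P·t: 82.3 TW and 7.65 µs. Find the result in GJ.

82.3 × 10¹² × 7.65 × 10⁻⁶ = 629.595 × 10⁶ J

0.629595 GJ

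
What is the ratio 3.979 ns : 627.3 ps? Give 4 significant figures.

(3.979 × 10^-9) / (627.3 × 10^-12) = 0.0063431 × 10^3

6.343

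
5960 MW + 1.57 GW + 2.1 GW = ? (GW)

9.63 GW

In GW:
  5960 MW = 5960e-3 GW = 5.96
  1.57 GW → 1.57
  2.1 GW → 2.1
Sum: 5.96 + 1.57 + 2.1 = 9.63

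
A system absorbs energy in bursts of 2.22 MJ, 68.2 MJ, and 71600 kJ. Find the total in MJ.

In MJ:
  2.22 MJ → 2.22
  68.2 MJ → 68.2
  71600 kJ = 71600 × 10^-3 MJ = 71.6
Sum: 2.22 + 68.2 + 71.6 = 142.02

142.02 MJ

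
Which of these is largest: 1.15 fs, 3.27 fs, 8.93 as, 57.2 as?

3.27 fs

1.15 fs = 0.00000000000000115 s
3.27 fs = 0.00000000000000327 s
8.93 as = 0.00000000000000000893 s
57.2 as = 0.0000000000000000572 s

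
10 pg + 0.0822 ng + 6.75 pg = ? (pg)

In pg:
  10 pg → 10
  0.0822 ng = 0.0822e3 pg = 82.2
  6.75 pg → 6.75
Sum: 10 + 82.2 + 6.75 = 98.95

98.95 pg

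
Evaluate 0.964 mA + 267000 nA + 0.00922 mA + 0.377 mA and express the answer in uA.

1617.22 uA

In uA:
  0.964 mA = 0.964 × 10³ uA = 964
  267000 nA = 267000 × 10⁻³ uA = 267
  0.00922 mA = 0.00922 × 10³ uA = 9.22
  0.377 mA = 0.377 × 10³ uA = 377
Sum: 964 + 267 + 9.22 + 377 = 1617.22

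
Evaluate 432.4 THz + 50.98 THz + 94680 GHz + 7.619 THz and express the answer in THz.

585.679 THz

In THz:
  432.4 THz → 432.4
  50.98 THz → 50.98
  94680 GHz = 94680e-3 THz = 94.68
  7.619 THz → 7.619
Sum: 432.4 + 50.98 + 94.68 + 7.619 = 585.679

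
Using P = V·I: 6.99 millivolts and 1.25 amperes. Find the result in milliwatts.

6.99e-3 × 1.25 = 8.7375e-3 W

8.7375 milliwatts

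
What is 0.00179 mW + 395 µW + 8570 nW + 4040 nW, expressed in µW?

409.4 µW

In µW:
  0.00179 mW = 0.00179 × 10³ µW = 1.79
  395 µW → 395
  8570 nW = 8570 × 10⁻³ µW = 8.57
  4040 nW = 4040 × 10⁻³ µW = 4.04
Sum: 1.79 + 395 + 8.57 + 4.04 = 409.4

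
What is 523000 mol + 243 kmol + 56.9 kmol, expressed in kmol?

822.9 kmol

In kmol:
  523000 mol = 523000 × 10⁻³ kmol = 523
  243 kmol → 243
  56.9 kmol → 56.9
Sum: 523 + 243 + 56.9 = 822.9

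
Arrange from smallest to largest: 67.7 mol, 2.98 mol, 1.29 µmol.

67.7 mol = 67.7 mol
2.98 mol = 2.98 mol
1.29 µmol = 0.00000129 mol

1.29 µmol < 2.98 mol < 67.7 mol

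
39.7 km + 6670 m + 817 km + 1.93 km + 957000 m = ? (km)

In km:
  39.7 km → 39.7
  6670 m = 6670 × 10^-3 km = 6.67
  817 km → 817
  1.93 km → 1.93
  957000 m = 957000 × 10^-3 km = 957
Sum: 39.7 + 6.67 + 817 + 1.93 + 957 = 1822.3

1822.3 km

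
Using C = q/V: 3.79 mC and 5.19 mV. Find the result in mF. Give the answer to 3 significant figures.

730 mF

(3.79e-3) / (5.19e-3) = 0.73025 F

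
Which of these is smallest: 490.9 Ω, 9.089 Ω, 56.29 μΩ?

56.29 μΩ

490.9 Ω = 490.9 Ω
9.089 Ω = 9.089 Ω
56.29 μΩ = 0.00005629 Ω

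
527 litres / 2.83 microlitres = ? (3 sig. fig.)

(527) / (2.83 × 10⁻⁶) = 186.2 × 10⁶

186000000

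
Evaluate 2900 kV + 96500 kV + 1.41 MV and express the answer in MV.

100.81 MV

In MV:
  2900 kV = 2900e-3 MV = 2.9
  96500 kV = 96500e-3 MV = 96.5
  1.41 MV → 1.41
Sum: 2.9 + 96.5 + 1.41 = 100.81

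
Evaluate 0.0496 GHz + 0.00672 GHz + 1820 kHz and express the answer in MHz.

58.14 MHz

In MHz:
  0.0496 GHz = 0.0496 × 10^3 MHz = 49.6
  0.00672 GHz = 0.00672 × 10^3 MHz = 6.72
  1820 kHz = 1820 × 10^-3 MHz = 1.82
Sum: 49.6 + 6.72 + 1.82 = 58.14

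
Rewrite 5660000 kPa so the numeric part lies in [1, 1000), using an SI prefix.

5.66 GPa

= 5.66e9 Pa; 1e9 is giga.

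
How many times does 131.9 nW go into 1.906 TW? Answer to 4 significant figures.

14450000000000000000

(1.906e12) / (131.9e-9) = 0.01445e21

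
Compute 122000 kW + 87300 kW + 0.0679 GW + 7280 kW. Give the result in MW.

In MW:
  122000 kW = 122000e-3 MW = 122
  87300 kW = 87300e-3 MW = 87.3
  0.0679 GW = 0.0679e3 MW = 67.9
  7280 kW = 7280e-3 MW = 7.28
Sum: 122 + 87.3 + 67.9 + 7.28 = 284.48

284.48 MW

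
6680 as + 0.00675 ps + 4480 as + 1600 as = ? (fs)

19.51 fs

In fs:
  6680 as = 6680e-3 fs = 6.68
  0.00675 ps = 0.00675e3 fs = 6.75
  4480 as = 4480e-3 fs = 4.48
  1600 as = 1600e-3 fs = 1.6
Sum: 6.68 + 6.75 + 4.48 + 1.6 = 19.51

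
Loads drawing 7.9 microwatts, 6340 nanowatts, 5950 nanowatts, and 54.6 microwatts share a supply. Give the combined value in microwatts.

74.79 microwatts

In microwatts:
  7.9 microwatts → 7.9
  6340 nanowatts = 6340 × 10⁻³ microwatts = 6.34
  5950 nanowatts = 5950 × 10⁻³ microwatts = 5.95
  54.6 microwatts → 54.6
Sum: 7.9 + 6.34 + 5.95 + 54.6 = 74.79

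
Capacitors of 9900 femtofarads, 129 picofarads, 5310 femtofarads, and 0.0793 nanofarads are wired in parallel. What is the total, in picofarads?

223.51 picofarads

In picofarads:
  9900 femtofarads = 9900 × 10⁻³ picofarads = 9.9
  129 picofarads → 129
  5310 femtofarads = 5310 × 10⁻³ picofarads = 5.31
  0.0793 nanofarads = 0.0793 × 10³ picofarads = 79.3
Sum: 9.9 + 129 + 5.31 + 79.3 = 223.51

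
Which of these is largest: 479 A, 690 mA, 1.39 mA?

479 A

479 A = 479 A
690 mA = 0.69 A
1.39 mA = 0.00139 A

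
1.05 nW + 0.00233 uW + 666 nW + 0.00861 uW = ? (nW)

In nW:
  1.05 nW → 1.05
  0.00233 uW = 0.00233 × 10³ nW = 2.33
  666 nW → 666
  0.00861 uW = 0.00861 × 10³ nW = 8.61
Sum: 1.05 + 2.33 + 666 + 8.61 = 677.99

677.99 nW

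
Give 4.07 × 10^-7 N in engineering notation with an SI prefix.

= 407 × 10^-9 N; 10^-9 is nano.

407 nN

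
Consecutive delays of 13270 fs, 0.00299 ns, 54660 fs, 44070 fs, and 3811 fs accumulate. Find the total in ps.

In ps:
  13270 fs = 13270 × 10^-3 ps = 13.27
  0.00299 ns = 0.00299 × 10^3 ps = 2.99
  54660 fs = 54660 × 10^-3 ps = 54.66
  44070 fs = 44070 × 10^-3 ps = 44.07
  3811 fs = 3811 × 10^-3 ps = 3.811
Sum: 13.27 + 2.99 + 54.66 + 44.07 + 3.811 = 118.801

118.801 ps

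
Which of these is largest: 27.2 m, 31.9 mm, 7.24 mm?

27.2 m = 27.2 m
31.9 mm = 0.0319 m
7.24 mm = 0.00724 m

27.2 m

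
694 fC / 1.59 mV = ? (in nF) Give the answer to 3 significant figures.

0.436 nF

(694 × 10^-15) / (1.59 × 10^-3) = 436.48 × 10^-12 F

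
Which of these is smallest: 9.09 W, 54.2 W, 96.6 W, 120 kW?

9.09 W

9.09 W = 9.09 W
54.2 W = 54.2 W
96.6 W = 96.6 W
120 kW = 120000 W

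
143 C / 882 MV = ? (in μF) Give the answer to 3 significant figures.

0.162 μF

(143) / (882 × 10⁶) = 0.16213 × 10⁻⁶ F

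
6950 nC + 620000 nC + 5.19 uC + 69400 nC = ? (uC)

701.54 uC

In uC:
  6950 nC = 6950 × 10^-3 uC = 6.95
  620000 nC = 620000 × 10^-3 uC = 620
  5.19 uC → 5.19
  69400 nC = 69400 × 10^-3 uC = 69.4
Sum: 6.95 + 620 + 5.19 + 69.4 = 701.54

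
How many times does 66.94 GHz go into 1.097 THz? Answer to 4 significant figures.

16.39

(1.097 × 10^12) / (66.94 × 10^9) = 0.016388 × 10^3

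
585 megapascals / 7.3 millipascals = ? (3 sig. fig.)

(585 × 10^6) / (7.3 × 10^-3) = 80.14 × 10^9

80100000000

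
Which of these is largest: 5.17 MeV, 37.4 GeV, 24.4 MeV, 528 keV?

37.4 GeV

5.17 MeV = 5170000 eV
37.4 GeV = 37400000000 eV
24.4 MeV = 24400000 eV
528 keV = 528000 eV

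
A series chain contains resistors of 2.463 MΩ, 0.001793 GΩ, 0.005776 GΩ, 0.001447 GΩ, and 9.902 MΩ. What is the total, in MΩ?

In MΩ:
  2.463 MΩ → 2.463
  0.001793 GΩ = 0.001793e3 MΩ = 1.793
  0.005776 GΩ = 0.005776e3 MΩ = 5.776
  0.001447 GΩ = 0.001447e3 MΩ = 1.447
  9.902 MΩ → 9.902
Sum: 2.463 + 1.793 + 5.776 + 1.447 + 9.902 = 21.381

21.381 MΩ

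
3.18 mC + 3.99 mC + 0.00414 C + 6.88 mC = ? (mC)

In mC:
  3.18 mC → 3.18
  3.99 mC → 3.99
  0.00414 C = 0.00414 × 10³ mC = 4.14
  6.88 mC → 6.88
Sum: 3.18 + 3.99 + 4.14 + 6.88 = 18.19

18.19 mC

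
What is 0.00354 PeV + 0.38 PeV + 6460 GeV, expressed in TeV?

390 TeV

In TeV:
  0.00354 PeV = 0.00354 × 10³ TeV = 3.54
  0.38 PeV = 0.38 × 10³ TeV = 380
  6460 GeV = 6460 × 10⁻³ TeV = 6.46
Sum: 3.54 + 380 + 6.46 = 390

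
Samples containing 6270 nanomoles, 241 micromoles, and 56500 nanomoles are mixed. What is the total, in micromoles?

In micromoles:
  6270 nanomoles = 6270 × 10⁻³ micromoles = 6.27
  241 micromoles → 241
  56500 nanomoles = 56500 × 10⁻³ micromoles = 56.5
Sum: 6.27 + 241 + 56.5 = 303.77

303.77 micromoles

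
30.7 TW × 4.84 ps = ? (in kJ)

0.148588 kJ

30.7 × 10¹² × 4.84 × 10⁻¹² = 148.588 J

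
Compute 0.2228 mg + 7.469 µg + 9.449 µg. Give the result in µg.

In µg:
  0.2228 mg = 0.2228e3 µg = 222.8
  7.469 µg → 7.469
  9.449 µg → 9.449
Sum: 222.8 + 7.469 + 9.449 = 239.718

239.718 µg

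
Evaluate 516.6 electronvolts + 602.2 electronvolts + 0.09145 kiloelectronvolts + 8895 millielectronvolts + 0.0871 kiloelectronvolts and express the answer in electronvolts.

In electronvolts:
  516.6 electronvolts → 516.6
  602.2 electronvolts → 602.2
  0.09145 kiloelectronvolts = 0.09145 × 10^3 electronvolts = 91.45
  8895 millielectronvolts = 8895 × 10^-3 electronvolts = 8.895
  0.0871 kiloelectronvolts = 0.0871 × 10^3 electronvolts = 87.1
Sum: 516.6 + 602.2 + 91.45 + 8.895 + 87.1 = 1306.245

1306.245 electronvolts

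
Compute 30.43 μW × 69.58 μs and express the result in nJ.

30.43 × 10^-6 × 69.58 × 10^-6 = 2117.3194 × 10^-12 J

2.1173194 nJ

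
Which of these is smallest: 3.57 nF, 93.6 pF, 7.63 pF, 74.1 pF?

7.63 pF

3.57 nF = 0.00000000357 F
93.6 pF = 0.0000000000936 F
7.63 pF = 0.00000000000763 F
74.1 pF = 0.0000000000741 F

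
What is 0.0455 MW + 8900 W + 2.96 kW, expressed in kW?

57.36 kW

In kW:
  0.0455 MW = 0.0455e3 kW = 45.5
  8900 W = 8900e-3 kW = 8.9
  2.96 kW → 2.96
Sum: 45.5 + 8.9 + 2.96 = 57.36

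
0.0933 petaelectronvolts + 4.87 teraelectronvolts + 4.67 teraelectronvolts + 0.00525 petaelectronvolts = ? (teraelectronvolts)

108.09 teraelectronvolts

In teraelectronvolts:
  0.0933 petaelectronvolts = 0.0933 × 10³ teraelectronvolts = 93.3
  4.87 teraelectronvolts → 4.87
  4.67 teraelectronvolts → 4.67
  0.00525 petaelectronvolts = 0.00525 × 10³ teraelectronvolts = 5.25
Sum: 93.3 + 4.87 + 4.67 + 5.25 = 108.09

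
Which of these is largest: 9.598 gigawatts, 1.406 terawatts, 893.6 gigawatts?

9.598 gigawatts = 9598000000 watts
1.406 terawatts = 1406000000000 watts
893.6 gigawatts = 893600000000 watts

1.406 terawatts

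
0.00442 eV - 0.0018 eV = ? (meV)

In meV:
  0.00442 eV = 0.00442e3 meV = 4.42
  0.0018 eV = 0.0018e3 meV = 1.8
Difference: 4.42 - 1.8 = 2.62

2.62 meV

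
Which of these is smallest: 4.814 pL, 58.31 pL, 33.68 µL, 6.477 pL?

4.814 pL

4.814 pL = 0.000000000004814 L
58.31 pL = 0.00000000005831 L
33.68 µL = 0.00003368 L
6.477 pL = 0.000000000006477 L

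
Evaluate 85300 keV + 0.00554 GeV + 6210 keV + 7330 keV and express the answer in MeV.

In MeV:
  85300 keV = 85300e-3 MeV = 85.3
  0.00554 GeV = 0.00554e3 MeV = 5.54
  6210 keV = 6210e-3 MeV = 6.21
  7330 keV = 7330e-3 MeV = 7.33
Sum: 85.3 + 5.54 + 6.21 + 7.33 = 104.38

104.38 MeV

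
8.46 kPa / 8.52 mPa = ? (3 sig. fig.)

993000

(8.46 × 10^3) / (8.52 × 10^-3) = 0.993 × 10^6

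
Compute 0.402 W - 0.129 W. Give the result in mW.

In mW:
  0.402 W = 0.402 × 10³ mW = 402
  0.129 W = 0.129 × 10³ mW = 129
Difference: 402 - 129 = 273

273 mW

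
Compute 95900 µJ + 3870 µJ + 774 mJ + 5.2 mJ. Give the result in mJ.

878.97 mJ

In mJ:
  95900 µJ = 95900e-3 mJ = 95.9
  3870 µJ = 3870e-3 mJ = 3.87
  774 mJ → 774
  5.2 mJ → 5.2
Sum: 95.9 + 3.87 + 774 + 5.2 = 878.97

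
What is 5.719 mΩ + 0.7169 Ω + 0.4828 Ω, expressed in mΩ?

In mΩ:
  5.719 mΩ → 5.719
  0.7169 Ω = 0.7169e3 mΩ = 716.9
  0.4828 Ω = 0.4828e3 mΩ = 482.8
Sum: 5.719 + 716.9 + 482.8 = 1205.419

1205.419 mΩ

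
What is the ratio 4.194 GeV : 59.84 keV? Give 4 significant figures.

70090

(4.194e9) / (59.84e3) = 0.070087e6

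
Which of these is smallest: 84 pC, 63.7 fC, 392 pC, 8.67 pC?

84 pC = 0.000000000084 C
63.7 fC = 0.0000000000000637 C
392 pC = 0.000000000392 C
8.67 pC = 0.00000000000867 C

63.7 fC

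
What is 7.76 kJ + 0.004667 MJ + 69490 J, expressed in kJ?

In kJ:
  7.76 kJ → 7.76
  0.004667 MJ = 0.004667 × 10^3 kJ = 4.667
  69490 J = 69490 × 10^-3 kJ = 69.49
Sum: 7.76 + 4.667 + 69.49 = 81.917

81.917 kJ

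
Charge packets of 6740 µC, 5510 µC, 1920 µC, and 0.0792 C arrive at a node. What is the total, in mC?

In mC:
  6740 µC = 6740 × 10⁻³ mC = 6.74
  5510 µC = 5510 × 10⁻³ mC = 5.51
  1920 µC = 1920 × 10⁻³ mC = 1.92
  0.0792 C = 0.0792 × 10³ mC = 79.2
Sum: 6.74 + 5.51 + 1.92 + 79.2 = 93.37

93.37 mC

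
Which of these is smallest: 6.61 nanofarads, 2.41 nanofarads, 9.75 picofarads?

6.61 nanofarads = 0.00000000661 farads
2.41 nanofarads = 0.00000000241 farads
9.75 picofarads = 0.00000000000975 farads

9.75 picofarads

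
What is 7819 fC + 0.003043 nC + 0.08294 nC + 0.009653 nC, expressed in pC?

In pC:
  7819 fC = 7819 × 10^-3 pC = 7.819
  0.003043 nC = 0.003043 × 10^3 pC = 3.043
  0.08294 nC = 0.08294 × 10^3 pC = 82.94
  0.009653 nC = 0.009653 × 10^3 pC = 9.653
Sum: 7.819 + 3.043 + 82.94 + 9.653 = 103.455

103.455 pC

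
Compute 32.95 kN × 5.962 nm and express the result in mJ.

32.95e3 × 5.962e-9 = 196.4479e-6 J

0.1964479 mJ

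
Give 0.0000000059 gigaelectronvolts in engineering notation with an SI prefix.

= 5.9 electronvolts; mantissa already in [1, 1000).

5.9 electronvolts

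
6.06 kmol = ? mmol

6060000 mmol

kilo = 1e3, milli = 1e-3; factor is 1e6.
6.06 × 1e6 = 6060000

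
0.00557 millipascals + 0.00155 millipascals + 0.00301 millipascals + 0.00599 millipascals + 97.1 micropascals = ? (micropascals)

113.22 micropascals

In micropascals:
  0.00557 millipascals = 0.00557e3 micropascals = 5.57
  0.00155 millipascals = 0.00155e3 micropascals = 1.55
  0.00301 millipascals = 0.00301e3 micropascals = 3.01
  0.00599 millipascals = 0.00599e3 micropascals = 5.99
  97.1 micropascals → 97.1
Sum: 5.57 + 1.55 + 3.01 + 5.99 + 97.1 = 113.22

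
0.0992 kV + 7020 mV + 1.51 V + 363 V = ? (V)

470.73 V

In V:
  0.0992 kV = 0.0992e3 V = 99.2
  7020 mV = 7020e-3 V = 7.02
  1.51 V → 1.51
  363 V → 363
Sum: 99.2 + 7.02 + 1.51 + 363 = 470.73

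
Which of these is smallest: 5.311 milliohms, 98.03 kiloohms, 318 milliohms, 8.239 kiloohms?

5.311 milliohms = 0.005311 ohms
98.03 kiloohms = 98030 ohms
318 milliohms = 0.318 ohms
8.239 kiloohms = 8239 ohms

5.311 milliohms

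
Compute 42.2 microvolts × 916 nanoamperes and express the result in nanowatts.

0.0386552 nanowatts

42.2 × 10⁻⁶ × 916 × 10⁻⁹ = 38655.2 × 10⁻¹⁵ W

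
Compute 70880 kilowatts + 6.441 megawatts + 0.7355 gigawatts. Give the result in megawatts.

812.821 megawatts

In megawatts:
  70880 kilowatts = 70880 × 10^-3 megawatts = 70.88
  6.441 megawatts → 6.441
  0.7355 gigawatts = 0.7355 × 10^3 megawatts = 735.5
Sum: 70.88 + 6.441 + 735.5 = 812.821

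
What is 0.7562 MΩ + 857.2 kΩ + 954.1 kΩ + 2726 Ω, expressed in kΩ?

In kΩ:
  0.7562 MΩ = 0.7562e3 kΩ = 756.2
  857.2 kΩ → 857.2
  954.1 kΩ → 954.1
  2726 Ω = 2726e-3 kΩ = 2.726
Sum: 756.2 + 857.2 + 954.1 + 2.726 = 2570.226

2570.226 kΩ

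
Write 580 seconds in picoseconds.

(no prefix) = 1e0, pico = 1e-12; factor is 1e12.
580 × 1e12 = 580000000000000

580000000000000 picoseconds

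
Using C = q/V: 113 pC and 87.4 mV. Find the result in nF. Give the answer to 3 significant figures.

1.29 nF

(113 × 10^-12) / (87.4 × 10^-3) = 1.2929 × 10^-9 F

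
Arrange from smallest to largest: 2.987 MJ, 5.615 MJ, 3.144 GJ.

2.987 MJ = 2987000 J
5.615 MJ = 5615000 J
3.144 GJ = 3144000000 J

2.987 MJ < 5.615 MJ < 3.144 GJ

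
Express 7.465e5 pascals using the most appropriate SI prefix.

= 746.5e3 pascals; 1e3 is kilo.

746.5 kilopascals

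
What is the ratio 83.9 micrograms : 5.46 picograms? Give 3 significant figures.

(83.9e-6) / (5.46e-12) = 15.37e6

15400000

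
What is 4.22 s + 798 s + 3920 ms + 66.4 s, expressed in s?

In s:
  4.22 s → 4.22
  798 s → 798
  3920 ms = 3920e-3 s = 3.92
  66.4 s → 66.4
Sum: 4.22 + 798 + 3.92 + 66.4 = 872.54

872.54 s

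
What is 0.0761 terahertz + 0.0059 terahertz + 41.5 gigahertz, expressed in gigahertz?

In gigahertz:
  0.0761 terahertz = 0.0761 × 10³ gigahertz = 76.1
  0.0059 terahertz = 0.0059 × 10³ gigahertz = 5.9
  41.5 gigahertz → 41.5
Sum: 76.1 + 5.9 + 41.5 = 123.5

123.5 gigahertz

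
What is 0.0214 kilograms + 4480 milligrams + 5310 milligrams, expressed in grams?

31.19 grams

In grams:
  0.0214 kilograms = 0.0214e3 grams = 21.4
  4480 milligrams = 4480e-3 grams = 4.48
  5310 milligrams = 5310e-3 grams = 5.31
Sum: 21.4 + 4.48 + 5.31 = 31.19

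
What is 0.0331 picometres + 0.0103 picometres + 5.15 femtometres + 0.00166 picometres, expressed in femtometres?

50.21 femtometres

In femtometres:
  0.0331 picometres = 0.0331 × 10^3 femtometres = 33.1
  0.0103 picometres = 0.0103 × 10^3 femtometres = 10.3
  5.15 femtometres → 5.15
  0.00166 picometres = 0.00166 × 10^3 femtometres = 1.66
Sum: 33.1 + 10.3 + 5.15 + 1.66 = 50.21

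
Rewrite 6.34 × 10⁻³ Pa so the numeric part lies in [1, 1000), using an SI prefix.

= 6.34 × 10⁻³ Pa; 10⁻³ is milli.

6.34 mPa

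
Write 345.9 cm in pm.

centi = 10⁻², pico = 10⁻¹²; factor is 10¹⁰.
345.9 × 10¹⁰ = 3459000000000

3459000000000 pm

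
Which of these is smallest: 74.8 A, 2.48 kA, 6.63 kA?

74.8 A

74.8 A = 74.8 A
2.48 kA = 2480 A
6.63 kA = 6630 A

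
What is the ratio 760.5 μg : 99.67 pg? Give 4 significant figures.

(760.5e-6) / (99.67e-12) = 7.6302e6

7630000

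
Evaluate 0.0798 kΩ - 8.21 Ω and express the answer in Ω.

In Ω:
  0.0798 kΩ = 0.0798 × 10³ Ω = 79.8
  8.21 Ω → 8.21
Difference: 79.8 - 8.21 = 71.59

71.59 Ω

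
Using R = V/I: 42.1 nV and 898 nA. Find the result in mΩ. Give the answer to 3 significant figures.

46.9 mΩ

(42.1 × 10⁻⁹) / (898 × 10⁻⁹) = 0.046882 Ω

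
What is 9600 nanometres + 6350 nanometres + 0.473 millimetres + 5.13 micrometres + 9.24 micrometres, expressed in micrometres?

In micrometres:
  9600 nanometres = 9600 × 10^-3 micrometres = 9.6
  6350 nanometres = 6350 × 10^-3 micrometres = 6.35
  0.473 millimetres = 0.473 × 10^3 micrometres = 473
  5.13 micrometres → 5.13
  9.24 micrometres → 9.24
Sum: 9.6 + 6.35 + 473 + 5.13 + 9.24 = 503.32

503.32 micrometres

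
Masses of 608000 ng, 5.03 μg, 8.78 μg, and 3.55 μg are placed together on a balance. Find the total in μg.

625.36 μg

In μg:
  608000 ng = 608000 × 10^-3 μg = 608
  5.03 μg → 5.03
  8.78 μg → 8.78
  3.55 μg → 3.55
Sum: 608 + 5.03 + 8.78 + 3.55 = 625.36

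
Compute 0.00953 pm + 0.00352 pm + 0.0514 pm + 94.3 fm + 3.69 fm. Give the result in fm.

In fm:
  0.00953 pm = 0.00953e3 fm = 9.53
  0.00352 pm = 0.00352e3 fm = 3.52
  0.0514 pm = 0.0514e3 fm = 51.4
  94.3 fm → 94.3
  3.69 fm → 3.69
Sum: 9.53 + 3.52 + 51.4 + 94.3 + 3.69 = 162.44

162.44 fm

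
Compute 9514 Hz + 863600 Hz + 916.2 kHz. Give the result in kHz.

In kHz:
  9514 Hz = 9514 × 10^-3 kHz = 9.514
  863600 Hz = 863600 × 10^-3 kHz = 863.6
  916.2 kHz → 916.2
Sum: 9.514 + 863.6 + 916.2 = 1789.314

1789.314 kHz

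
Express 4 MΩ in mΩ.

mega = 10^6, milli = 10^-3; factor is 10^9.
4 × 10^9 = 4000000000

4000000000 mΩ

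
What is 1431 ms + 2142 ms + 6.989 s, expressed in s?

10.562 s

In s:
  1431 ms = 1431 × 10⁻³ s = 1.431
  2142 ms = 2142 × 10⁻³ s = 2.142
  6.989 s → 6.989
Sum: 1.431 + 2.142 + 6.989 = 10.562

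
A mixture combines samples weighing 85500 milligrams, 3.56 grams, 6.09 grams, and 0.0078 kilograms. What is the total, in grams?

102.95 grams

In grams:
  85500 milligrams = 85500e-3 grams = 85.5
  3.56 grams → 3.56
  6.09 grams → 6.09
  0.0078 kilograms = 0.0078e3 grams = 7.8
Sum: 85.5 + 3.56 + 6.09 + 7.8 = 102.95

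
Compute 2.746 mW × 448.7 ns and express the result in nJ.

2.746 × 10⁻³ × 448.7 × 10⁻⁹ = 1232.1302 × 10⁻¹² J

1.2321302 nJ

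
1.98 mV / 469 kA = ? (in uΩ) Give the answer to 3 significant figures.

0.00422 uΩ

(1.98 × 10^-3) / (469 × 10^3) = 0.0042217 × 10^-6 Ω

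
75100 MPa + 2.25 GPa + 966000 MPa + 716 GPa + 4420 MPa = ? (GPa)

1763.77 GPa

In GPa:
  75100 MPa = 75100 × 10^-3 GPa = 75.1
  2.25 GPa → 2.25
  966000 MPa = 966000 × 10^-3 GPa = 966
  716 GPa → 716
  4420 MPa = 4420 × 10^-3 GPa = 4.42
Sum: 75.1 + 2.25 + 966 + 716 + 4.42 = 1763.77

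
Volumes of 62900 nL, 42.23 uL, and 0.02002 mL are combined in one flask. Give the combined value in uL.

125.15 uL

In uL:
  62900 nL = 62900e-3 uL = 62.9
  42.23 uL → 42.23
  0.02002 mL = 0.02002e3 uL = 20.02
Sum: 62.9 + 42.23 + 20.02 = 125.15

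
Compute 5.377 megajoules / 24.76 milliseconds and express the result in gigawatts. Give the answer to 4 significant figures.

0.2172 gigawatts

(5.377 × 10^6) / (24.76 × 10^-3) = 0.217165 × 10^9 W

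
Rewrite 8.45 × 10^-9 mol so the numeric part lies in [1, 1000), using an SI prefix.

8.45 nmol

= 8.45 × 10^-9 mol; 10^-9 is nano.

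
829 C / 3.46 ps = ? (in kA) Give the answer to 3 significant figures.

240000000000 kA

(829) / (3.46 × 10^-12) = 239.6 × 10^12 A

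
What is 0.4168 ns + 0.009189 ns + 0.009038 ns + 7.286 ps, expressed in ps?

442.313 ps

In ps:
  0.4168 ns = 0.4168e3 ps = 416.8
  0.009189 ns = 0.009189e3 ps = 9.189
  0.009038 ns = 0.009038e3 ps = 9.038
  7.286 ps → 7.286
Sum: 416.8 + 9.189 + 9.038 + 7.286 = 442.313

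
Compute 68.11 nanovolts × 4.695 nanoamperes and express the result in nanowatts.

0.00000031977645 nanowatts

68.11 × 10^-9 × 4.695 × 10^-9 = 319.77645 × 10^-18 W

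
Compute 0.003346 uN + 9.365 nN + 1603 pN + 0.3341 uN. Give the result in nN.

348.414 nN

In nN:
  0.003346 uN = 0.003346 × 10³ nN = 3.346
  9.365 nN → 9.365
  1603 pN = 1603 × 10⁻³ nN = 1.603
  0.3341 uN = 0.3341 × 10³ nN = 334.1
Sum: 3.346 + 9.365 + 1.603 + 334.1 = 348.414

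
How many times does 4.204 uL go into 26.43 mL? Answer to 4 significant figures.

6287

(26.43 × 10^-3) / (4.204 × 10^-6) = 6.2869 × 10^3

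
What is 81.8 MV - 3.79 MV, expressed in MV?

78.01 MV

In MV:
  81.8 MV → 81.8
  3.79 MV → 3.79
Difference: 81.8 - 3.79 = 78.01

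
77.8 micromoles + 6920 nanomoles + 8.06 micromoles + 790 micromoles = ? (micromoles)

882.78 micromoles

In micromoles:
  77.8 micromoles → 77.8
  6920 nanomoles = 6920 × 10^-3 micromoles = 6.92
  8.06 micromoles → 8.06
  790 micromoles → 790
Sum: 77.8 + 6.92 + 8.06 + 790 = 882.78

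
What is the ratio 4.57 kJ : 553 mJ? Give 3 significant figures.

(4.57e3) / (553e-3) = 0.008264e6

8260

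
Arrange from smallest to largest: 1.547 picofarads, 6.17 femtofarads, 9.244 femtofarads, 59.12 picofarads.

1.547 picofarads = 0.000000000001547 farads
6.17 femtofarads = 0.00000000000000617 farads
9.244 femtofarads = 0.000000000000009244 farads
59.12 picofarads = 0.00000000005912 farads

6.17 femtofarads < 9.244 femtofarads < 1.547 picofarads < 59.12 picofarads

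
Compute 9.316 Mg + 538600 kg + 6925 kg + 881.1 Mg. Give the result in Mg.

1435.941 Mg

In Mg:
  9.316 Mg → 9.316
  538600 kg = 538600e-3 Mg = 538.6
  6925 kg = 6925e-3 Mg = 6.925
  881.1 Mg → 881.1
Sum: 9.316 + 538.6 + 6.925 + 881.1 = 1435.941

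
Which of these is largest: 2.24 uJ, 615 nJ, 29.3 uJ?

2.24 uJ = 0.00000224 J
615 nJ = 0.000000615 J
29.3 uJ = 0.0000293 J

29.3 uJ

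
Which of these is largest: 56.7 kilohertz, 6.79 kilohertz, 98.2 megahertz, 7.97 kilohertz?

98.2 megahertz

56.7 kilohertz = 56700 hertz
6.79 kilohertz = 6790 hertz
98.2 megahertz = 98200000 hertz
7.97 kilohertz = 7970 hertz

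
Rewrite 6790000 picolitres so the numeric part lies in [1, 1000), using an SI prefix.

6.79 microlitres

= 6.79 × 10⁻⁶ litres; 10⁻⁶ is micro.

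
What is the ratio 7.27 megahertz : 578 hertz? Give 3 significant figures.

12600

(7.27 × 10⁶) / (578) = 0.01258 × 10⁶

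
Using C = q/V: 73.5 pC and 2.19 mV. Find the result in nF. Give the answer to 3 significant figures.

(73.5 × 10⁻¹²) / (2.19 × 10⁻³) = 33.562 × 10⁻⁹ F

33.6 nF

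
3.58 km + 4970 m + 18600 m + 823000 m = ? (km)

In km:
  3.58 km → 3.58
  4970 m = 4970e-3 km = 4.97
  18600 m = 18600e-3 km = 18.6
  823000 m = 823000e-3 km = 823
Sum: 3.58 + 4.97 + 18.6 + 823 = 850.15

850.15 km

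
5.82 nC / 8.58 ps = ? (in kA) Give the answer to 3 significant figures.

0.678 kA

(5.82e-9) / (8.58e-12) = 0.67832e3 A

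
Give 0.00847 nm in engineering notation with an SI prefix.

= 8.47e-12 m; 1e-12 is pico.

8.47 pm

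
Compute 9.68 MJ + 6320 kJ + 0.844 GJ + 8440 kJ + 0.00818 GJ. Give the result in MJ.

876.62 MJ

In MJ:
  9.68 MJ → 9.68
  6320 kJ = 6320e-3 MJ = 6.32
  0.844 GJ = 0.844e3 MJ = 844
  8440 kJ = 8440e-3 MJ = 8.44
  0.00818 GJ = 0.00818e3 MJ = 8.18
Sum: 9.68 + 6.32 + 844 + 8.44 + 8.18 = 876.62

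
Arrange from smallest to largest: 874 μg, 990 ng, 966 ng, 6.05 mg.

874 μg = 0.000874 g
990 ng = 0.00000099 g
966 ng = 0.000000966 g
6.05 mg = 0.00605 g

966 ng < 990 ng < 874 μg < 6.05 mg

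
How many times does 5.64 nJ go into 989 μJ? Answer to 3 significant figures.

175000

(989 × 10⁻⁶) / (5.64 × 10⁻⁹) = 175.4 × 10³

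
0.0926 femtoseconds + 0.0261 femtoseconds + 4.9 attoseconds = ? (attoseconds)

In attoseconds:
  0.0926 femtoseconds = 0.0926e3 attoseconds = 92.6
  0.0261 femtoseconds = 0.0261e3 attoseconds = 26.1
  4.9 attoseconds → 4.9
Sum: 92.6 + 26.1 + 4.9 = 123.6

123.6 attoseconds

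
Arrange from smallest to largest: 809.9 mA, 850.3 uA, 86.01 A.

809.9 mA = 0.8099 A
850.3 uA = 0.0008503 A
86.01 A = 86.01 A

850.3 uA < 809.9 mA < 86.01 A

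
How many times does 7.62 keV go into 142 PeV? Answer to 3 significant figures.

(142e15) / (7.62e3) = 18.64e12

18600000000000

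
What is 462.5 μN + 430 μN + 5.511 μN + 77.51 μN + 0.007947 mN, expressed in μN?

In μN:
  462.5 μN → 462.5
  430 μN → 430
  5.511 μN → 5.511
  77.51 μN → 77.51
  0.007947 mN = 0.007947e3 μN = 7.947
Sum: 462.5 + 430 + 5.511 + 77.51 + 7.947 = 983.468

983.468 μN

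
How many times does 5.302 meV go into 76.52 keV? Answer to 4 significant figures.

(76.52e3) / (5.302e-3) = 14.432e6

14430000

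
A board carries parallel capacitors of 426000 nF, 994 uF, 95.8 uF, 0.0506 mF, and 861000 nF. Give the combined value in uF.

2427.4 uF

In uF:
  426000 nF = 426000 × 10⁻³ uF = 426
  994 uF → 994
  95.8 uF → 95.8
  0.0506 mF = 0.0506 × 10³ uF = 50.6
  861000 nF = 861000 × 10⁻³ uF = 861
Sum: 426 + 994 + 95.8 + 50.6 + 861 = 2427.4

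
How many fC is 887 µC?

micro = 10⁻⁶, femto = 10⁻¹⁵; factor is 10⁹.
887 × 10⁹ = 887000000000

887000000000 fC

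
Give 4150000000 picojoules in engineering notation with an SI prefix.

= 4.15e-3 joules; 1e-3 is milli.

4.15 millijoules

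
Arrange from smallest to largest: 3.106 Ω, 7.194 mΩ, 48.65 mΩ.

3.106 Ω = 3.106 Ω
7.194 mΩ = 0.007194 Ω
48.65 mΩ = 0.04865 Ω

7.194 mΩ < 48.65 mΩ < 3.106 Ω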